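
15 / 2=7.50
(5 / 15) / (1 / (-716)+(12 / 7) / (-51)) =-85204 / 8949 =-9.52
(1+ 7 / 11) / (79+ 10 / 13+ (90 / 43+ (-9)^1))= 5031 / 224015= 0.02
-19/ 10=-1.90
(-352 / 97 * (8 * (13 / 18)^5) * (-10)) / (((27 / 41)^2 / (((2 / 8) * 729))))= 137311577260 / 5727753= 23973.03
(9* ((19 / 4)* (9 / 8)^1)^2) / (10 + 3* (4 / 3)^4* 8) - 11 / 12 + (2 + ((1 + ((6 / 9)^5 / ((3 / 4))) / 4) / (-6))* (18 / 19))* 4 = 5431985057 / 576792576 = 9.42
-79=-79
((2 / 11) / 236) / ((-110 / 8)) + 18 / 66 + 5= 188208 / 35695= 5.27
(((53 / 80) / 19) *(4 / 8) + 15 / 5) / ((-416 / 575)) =-1054895 / 252928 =-4.17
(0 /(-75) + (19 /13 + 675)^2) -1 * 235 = 77294721 /169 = 457365.21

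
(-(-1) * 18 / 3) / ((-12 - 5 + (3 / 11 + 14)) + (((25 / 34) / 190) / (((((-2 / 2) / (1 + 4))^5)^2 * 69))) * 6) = 980628 / 536663635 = 0.00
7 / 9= 0.78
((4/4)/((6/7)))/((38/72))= 42/19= 2.21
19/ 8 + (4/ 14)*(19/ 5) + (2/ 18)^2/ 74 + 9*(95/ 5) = 146400593/ 839160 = 174.46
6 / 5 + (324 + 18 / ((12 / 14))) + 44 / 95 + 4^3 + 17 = 40628 / 95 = 427.66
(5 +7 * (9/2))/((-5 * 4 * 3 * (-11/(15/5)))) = 73/440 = 0.17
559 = 559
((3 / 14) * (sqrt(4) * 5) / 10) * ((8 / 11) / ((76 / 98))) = 42 / 209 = 0.20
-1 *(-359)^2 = -128881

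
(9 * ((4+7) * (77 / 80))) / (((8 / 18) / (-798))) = -27374193 / 160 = -171088.71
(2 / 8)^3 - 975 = -62399 / 64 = -974.98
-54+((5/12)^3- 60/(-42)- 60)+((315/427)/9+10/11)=-905045579/8116416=-111.51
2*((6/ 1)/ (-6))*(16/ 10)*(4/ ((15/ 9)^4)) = -5184/ 3125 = -1.66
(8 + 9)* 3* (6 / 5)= 306 / 5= 61.20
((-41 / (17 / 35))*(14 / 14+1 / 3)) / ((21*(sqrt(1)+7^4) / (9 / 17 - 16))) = 0.03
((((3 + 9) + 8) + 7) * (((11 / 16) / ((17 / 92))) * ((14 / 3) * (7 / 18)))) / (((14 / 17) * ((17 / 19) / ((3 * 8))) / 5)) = 504735 / 17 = 29690.29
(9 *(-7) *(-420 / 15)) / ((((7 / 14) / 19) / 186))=12467952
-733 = -733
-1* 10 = -10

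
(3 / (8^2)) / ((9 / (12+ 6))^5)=3 / 2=1.50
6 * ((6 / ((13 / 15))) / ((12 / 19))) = 855 / 13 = 65.77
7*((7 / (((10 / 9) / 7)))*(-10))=-3087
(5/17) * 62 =310/17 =18.24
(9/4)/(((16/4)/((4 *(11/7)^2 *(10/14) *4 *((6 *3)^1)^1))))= 98010/343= 285.74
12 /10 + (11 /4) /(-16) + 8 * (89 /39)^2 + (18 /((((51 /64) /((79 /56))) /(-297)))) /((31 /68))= -20717.20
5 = 5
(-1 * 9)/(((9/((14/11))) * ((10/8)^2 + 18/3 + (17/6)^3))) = -6048/144023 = -0.04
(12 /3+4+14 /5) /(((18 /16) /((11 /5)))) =528 /25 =21.12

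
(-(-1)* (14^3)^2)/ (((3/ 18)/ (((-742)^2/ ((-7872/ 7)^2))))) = 793472974441/ 40344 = 19667682.29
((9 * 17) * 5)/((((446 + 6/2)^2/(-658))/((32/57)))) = -5369280/3830419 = -1.40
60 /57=1.05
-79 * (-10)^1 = 790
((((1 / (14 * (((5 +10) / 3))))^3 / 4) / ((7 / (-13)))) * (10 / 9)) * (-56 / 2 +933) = -2353 / 1728720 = -0.00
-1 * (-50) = 50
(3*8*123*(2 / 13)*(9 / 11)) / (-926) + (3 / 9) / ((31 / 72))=0.37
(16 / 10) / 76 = 0.02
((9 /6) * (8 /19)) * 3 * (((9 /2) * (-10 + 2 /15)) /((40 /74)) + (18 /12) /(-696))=-8575641 /55100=-155.64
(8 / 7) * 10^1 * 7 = 80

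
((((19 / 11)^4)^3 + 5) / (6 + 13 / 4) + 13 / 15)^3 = 2474069501022842737774468215701564068735856694955081 / 5284642523731306360924822918803540590944723875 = 468162.13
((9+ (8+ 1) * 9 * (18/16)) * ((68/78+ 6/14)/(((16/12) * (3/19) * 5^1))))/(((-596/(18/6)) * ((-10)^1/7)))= 1080549/2479360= 0.44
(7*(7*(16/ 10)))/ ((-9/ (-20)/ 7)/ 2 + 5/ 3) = 65856/ 1427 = 46.15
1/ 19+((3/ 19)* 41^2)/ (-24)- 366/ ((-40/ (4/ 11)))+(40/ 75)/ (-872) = -4198949/ 546744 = -7.68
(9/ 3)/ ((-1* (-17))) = 3/ 17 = 0.18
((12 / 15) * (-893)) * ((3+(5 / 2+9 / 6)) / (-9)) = 555.64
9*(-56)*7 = -3528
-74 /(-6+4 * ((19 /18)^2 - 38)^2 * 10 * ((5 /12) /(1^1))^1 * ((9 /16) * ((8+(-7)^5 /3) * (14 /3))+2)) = 31072896 /139809195798299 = 0.00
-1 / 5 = -0.20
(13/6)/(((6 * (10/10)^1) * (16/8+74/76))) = 247/2034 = 0.12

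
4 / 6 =2 / 3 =0.67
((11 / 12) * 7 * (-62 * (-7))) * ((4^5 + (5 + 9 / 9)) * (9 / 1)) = 25815405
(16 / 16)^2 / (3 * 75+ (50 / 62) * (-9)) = 31 / 6750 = 0.00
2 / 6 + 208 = 625 / 3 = 208.33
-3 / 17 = -0.18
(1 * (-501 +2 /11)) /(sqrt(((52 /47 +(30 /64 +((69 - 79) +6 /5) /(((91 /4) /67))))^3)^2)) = -1765429873249882112000 /50839865838232240059587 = -0.03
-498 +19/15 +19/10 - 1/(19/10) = -56471/114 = -495.36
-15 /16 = -0.94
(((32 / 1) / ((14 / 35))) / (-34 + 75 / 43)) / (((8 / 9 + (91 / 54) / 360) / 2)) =-133747200 / 24093577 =-5.55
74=74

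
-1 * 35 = -35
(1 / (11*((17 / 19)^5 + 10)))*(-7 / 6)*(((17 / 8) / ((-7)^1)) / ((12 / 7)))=42093683 / 23697406656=0.00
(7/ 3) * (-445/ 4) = -3115/ 12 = -259.58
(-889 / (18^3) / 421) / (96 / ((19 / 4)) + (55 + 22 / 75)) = -422275 / 88056693432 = -0.00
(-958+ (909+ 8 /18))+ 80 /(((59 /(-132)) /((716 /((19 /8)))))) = -544878997 /10089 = -54007.24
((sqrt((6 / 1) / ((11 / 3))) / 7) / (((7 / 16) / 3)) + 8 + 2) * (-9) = -90-1296 * sqrt(22) / 539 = -101.28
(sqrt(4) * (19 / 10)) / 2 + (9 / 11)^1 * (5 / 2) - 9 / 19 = 3628 / 1045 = 3.47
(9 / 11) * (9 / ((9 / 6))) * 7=378 / 11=34.36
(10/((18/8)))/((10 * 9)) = 4/81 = 0.05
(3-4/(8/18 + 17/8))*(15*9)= 194.84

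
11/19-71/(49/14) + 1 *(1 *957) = 124660/133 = 937.29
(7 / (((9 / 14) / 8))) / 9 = 784 / 81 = 9.68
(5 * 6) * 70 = 2100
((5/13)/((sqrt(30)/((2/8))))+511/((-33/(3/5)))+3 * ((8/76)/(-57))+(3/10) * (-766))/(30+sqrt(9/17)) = -53802280/6746729 -sqrt(510)/1590264+85 * sqrt(30)/795132+316484 * sqrt(17)/6746729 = -7.78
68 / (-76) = -17 / 19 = -0.89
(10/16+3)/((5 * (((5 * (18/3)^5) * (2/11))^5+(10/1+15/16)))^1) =9340958/227442304239437611148919625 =0.00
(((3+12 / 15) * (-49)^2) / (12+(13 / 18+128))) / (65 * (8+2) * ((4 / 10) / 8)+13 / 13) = 1642284 / 848555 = 1.94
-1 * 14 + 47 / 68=-905 / 68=-13.31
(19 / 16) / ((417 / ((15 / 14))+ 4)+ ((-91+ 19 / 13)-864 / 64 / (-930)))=38285 / 9790516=0.00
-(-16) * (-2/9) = -32/9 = -3.56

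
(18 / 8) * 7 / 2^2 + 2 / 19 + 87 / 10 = 19369 / 1520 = 12.74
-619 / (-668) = 619 / 668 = 0.93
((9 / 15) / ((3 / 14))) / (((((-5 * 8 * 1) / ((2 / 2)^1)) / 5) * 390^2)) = -0.00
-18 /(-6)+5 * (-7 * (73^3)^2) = -5296697920112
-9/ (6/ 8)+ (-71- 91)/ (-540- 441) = -1290/ 109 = -11.83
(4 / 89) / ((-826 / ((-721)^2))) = -148526 / 5251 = -28.29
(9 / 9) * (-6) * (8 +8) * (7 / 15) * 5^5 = -140000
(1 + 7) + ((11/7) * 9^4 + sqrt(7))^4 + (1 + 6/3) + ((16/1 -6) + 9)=1503654951243456 * sqrt(7)/343 + 27130079304388363738/2401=11311090122365202.71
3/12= 1/4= 0.25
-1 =-1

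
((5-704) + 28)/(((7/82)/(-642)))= 35324124/7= 5046303.43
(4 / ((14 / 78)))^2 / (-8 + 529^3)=0.00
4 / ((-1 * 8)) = -0.50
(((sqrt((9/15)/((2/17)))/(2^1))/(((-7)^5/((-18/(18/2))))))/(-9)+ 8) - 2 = 6 - sqrt(510)/1512630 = 6.00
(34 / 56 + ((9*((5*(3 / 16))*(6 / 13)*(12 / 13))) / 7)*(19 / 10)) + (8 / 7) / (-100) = 92949 / 59150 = 1.57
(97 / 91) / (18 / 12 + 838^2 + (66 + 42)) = 194 / 127828337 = 0.00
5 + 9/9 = 6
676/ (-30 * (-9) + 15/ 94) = 63544/ 25395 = 2.50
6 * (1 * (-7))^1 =-42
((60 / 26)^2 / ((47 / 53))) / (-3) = -15900 / 7943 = -2.00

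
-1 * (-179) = 179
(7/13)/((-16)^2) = 7/3328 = 0.00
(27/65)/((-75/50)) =-18/65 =-0.28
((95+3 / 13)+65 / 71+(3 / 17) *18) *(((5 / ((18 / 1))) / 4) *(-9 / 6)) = -2597455 / 251056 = -10.35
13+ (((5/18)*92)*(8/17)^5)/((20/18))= 19211805/1419857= 13.53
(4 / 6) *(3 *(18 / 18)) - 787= -785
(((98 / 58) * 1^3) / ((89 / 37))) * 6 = 10878 / 2581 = 4.21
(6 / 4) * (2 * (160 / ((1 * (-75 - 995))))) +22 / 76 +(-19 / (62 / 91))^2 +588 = 10671422995 / 7814852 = 1365.53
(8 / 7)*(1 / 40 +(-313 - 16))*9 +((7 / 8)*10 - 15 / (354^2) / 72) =-355270108279 / 105265440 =-3374.99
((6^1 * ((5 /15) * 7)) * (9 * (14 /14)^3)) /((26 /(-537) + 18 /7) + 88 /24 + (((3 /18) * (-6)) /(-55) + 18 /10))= 5209974 /331117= 15.73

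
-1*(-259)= 259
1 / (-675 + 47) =-1 / 628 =-0.00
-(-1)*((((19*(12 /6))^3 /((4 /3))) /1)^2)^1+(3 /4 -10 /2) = 6774606847 /4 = 1693651711.75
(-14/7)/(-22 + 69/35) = 70/701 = 0.10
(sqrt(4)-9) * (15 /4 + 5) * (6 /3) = -245 /2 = -122.50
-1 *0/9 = 0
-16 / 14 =-1.14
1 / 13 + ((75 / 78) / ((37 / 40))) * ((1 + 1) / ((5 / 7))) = 1437 / 481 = 2.99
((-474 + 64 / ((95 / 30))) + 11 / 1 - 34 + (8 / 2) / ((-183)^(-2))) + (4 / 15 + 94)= 38068441 / 285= 133573.48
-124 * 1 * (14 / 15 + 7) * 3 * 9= -132804 / 5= -26560.80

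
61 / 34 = 1.79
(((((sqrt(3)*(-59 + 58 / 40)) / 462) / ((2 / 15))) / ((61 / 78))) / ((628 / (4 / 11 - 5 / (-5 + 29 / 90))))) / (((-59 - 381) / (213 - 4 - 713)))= -1340071317*sqrt(3) / 429318522160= -0.01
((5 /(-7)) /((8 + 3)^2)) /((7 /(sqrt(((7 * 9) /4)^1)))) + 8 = 8 - 15 * sqrt(7) /11858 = 8.00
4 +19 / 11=63 / 11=5.73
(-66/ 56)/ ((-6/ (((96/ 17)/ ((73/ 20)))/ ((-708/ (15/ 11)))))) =-300/ 512533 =-0.00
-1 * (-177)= 177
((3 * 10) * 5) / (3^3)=50 / 9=5.56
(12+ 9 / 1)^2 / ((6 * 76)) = 147 / 152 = 0.97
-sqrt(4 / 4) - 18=-19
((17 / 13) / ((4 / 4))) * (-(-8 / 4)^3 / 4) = 34 / 13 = 2.62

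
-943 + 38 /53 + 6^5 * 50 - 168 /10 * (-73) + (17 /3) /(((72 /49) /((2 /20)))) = 44542393861 /114480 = 389084.50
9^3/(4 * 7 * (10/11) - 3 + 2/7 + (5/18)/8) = 8083152/252529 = 32.01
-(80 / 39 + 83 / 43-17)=21832 / 1677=13.02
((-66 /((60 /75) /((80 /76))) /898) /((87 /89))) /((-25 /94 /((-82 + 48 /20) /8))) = -9156587 /2473990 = -3.70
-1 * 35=-35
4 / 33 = 0.12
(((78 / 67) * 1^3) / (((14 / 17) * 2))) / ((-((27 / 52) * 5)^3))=-15537184 / 384638625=-0.04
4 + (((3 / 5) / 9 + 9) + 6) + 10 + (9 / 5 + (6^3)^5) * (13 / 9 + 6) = 52503989944957 / 15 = 3500265996330.47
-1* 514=-514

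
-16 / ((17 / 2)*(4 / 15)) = -7.06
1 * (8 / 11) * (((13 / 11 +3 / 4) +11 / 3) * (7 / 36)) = 5173 / 6534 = 0.79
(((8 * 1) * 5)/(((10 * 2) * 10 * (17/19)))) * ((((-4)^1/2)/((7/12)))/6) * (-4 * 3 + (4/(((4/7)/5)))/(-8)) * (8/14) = 4978/4165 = 1.20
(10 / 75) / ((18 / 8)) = 8 / 135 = 0.06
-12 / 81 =-4 / 27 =-0.15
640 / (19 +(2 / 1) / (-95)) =60800 / 1803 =33.72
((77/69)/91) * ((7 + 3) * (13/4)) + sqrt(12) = 55/138 + 2 * sqrt(3) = 3.86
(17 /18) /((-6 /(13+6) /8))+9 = -403 /27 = -14.93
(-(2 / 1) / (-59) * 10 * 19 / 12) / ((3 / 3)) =95 / 177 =0.54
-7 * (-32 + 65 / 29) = 6041 / 29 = 208.31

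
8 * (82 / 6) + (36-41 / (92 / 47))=34331 / 276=124.39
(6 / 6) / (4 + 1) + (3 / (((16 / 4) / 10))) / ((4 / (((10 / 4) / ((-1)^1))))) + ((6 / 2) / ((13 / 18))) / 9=-4187 / 1040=-4.03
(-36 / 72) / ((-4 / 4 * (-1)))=-1 / 2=-0.50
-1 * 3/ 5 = -3/ 5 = -0.60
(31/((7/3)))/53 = 93/371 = 0.25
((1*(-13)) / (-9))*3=13 / 3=4.33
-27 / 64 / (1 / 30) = -405 / 32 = -12.66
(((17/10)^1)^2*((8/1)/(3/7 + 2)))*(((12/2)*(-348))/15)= -165648/125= -1325.18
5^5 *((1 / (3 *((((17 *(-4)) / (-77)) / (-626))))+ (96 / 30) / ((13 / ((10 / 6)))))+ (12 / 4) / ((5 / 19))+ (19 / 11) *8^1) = -9601958125 / 14586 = -658299.61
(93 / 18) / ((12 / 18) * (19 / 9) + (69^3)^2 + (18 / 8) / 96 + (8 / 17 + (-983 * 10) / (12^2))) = 303552 / 6340407913435985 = 0.00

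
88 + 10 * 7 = 158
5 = 5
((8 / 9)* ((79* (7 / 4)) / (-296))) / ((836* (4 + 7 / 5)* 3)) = -0.00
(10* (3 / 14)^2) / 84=0.01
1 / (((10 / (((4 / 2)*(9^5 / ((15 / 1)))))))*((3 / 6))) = 39366 / 25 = 1574.64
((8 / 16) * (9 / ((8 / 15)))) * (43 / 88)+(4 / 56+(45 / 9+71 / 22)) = 122427 / 9856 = 12.42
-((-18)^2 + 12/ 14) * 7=-2274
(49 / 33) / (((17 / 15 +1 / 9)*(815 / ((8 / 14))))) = 3 / 3586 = 0.00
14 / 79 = 0.18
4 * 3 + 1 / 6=73 / 6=12.17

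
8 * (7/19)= 56/19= 2.95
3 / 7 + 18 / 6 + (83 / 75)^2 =183223 / 39375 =4.65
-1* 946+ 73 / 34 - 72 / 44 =-353613 / 374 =-945.49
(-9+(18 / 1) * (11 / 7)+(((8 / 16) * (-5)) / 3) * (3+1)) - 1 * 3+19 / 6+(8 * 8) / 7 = 1061 / 42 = 25.26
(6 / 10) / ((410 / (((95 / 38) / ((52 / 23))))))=69 / 42640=0.00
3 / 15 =0.20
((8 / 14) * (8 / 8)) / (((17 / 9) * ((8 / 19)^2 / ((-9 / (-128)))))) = 29241 / 243712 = 0.12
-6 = -6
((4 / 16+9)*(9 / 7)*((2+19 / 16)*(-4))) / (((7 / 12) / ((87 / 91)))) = -4432563 / 17836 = -248.52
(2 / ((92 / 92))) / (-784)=-1 / 392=-0.00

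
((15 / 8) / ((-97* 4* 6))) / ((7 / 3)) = -15 / 43456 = -0.00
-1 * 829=-829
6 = 6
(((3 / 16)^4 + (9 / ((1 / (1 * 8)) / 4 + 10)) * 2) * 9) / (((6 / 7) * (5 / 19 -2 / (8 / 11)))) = -79746667 / 10518528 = -7.58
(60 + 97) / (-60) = -157 / 60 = -2.62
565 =565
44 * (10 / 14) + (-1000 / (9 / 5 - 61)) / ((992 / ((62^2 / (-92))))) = 5855415 / 190624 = 30.72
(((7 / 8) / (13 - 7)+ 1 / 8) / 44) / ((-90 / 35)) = -91 / 38016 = -0.00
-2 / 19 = -0.11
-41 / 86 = -0.48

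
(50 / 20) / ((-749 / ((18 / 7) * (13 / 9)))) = -65 / 5243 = -0.01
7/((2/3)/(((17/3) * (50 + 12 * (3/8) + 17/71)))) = 924987/284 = 3257.00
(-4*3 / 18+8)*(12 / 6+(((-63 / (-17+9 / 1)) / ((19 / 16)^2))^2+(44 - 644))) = -1625089444 / 390963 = -4156.63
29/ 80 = 0.36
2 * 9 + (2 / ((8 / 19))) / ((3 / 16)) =43.33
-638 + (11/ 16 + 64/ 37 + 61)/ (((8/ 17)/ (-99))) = -66206437/ 4736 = -13979.40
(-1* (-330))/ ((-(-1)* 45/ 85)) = 1870/ 3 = 623.33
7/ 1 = 7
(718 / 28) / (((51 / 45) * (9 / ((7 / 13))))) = 1795 / 1326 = 1.35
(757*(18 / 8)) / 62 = 6813 / 248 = 27.47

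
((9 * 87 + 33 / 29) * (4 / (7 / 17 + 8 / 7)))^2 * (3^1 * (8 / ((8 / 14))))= 196835808250368 / 1151329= 170963997.48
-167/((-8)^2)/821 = -167/52544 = -0.00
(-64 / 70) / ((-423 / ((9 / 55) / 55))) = 32 / 4976125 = 0.00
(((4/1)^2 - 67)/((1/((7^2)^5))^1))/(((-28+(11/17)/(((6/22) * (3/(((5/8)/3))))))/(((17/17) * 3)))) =1552661792.69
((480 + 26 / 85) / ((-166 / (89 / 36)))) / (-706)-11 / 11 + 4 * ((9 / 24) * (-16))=-4480930243 / 179309880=-24.99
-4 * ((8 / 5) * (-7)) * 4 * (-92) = -82432 / 5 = -16486.40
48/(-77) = -48/77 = -0.62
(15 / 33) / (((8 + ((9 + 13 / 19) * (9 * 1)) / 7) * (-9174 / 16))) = -133 / 3431076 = -0.00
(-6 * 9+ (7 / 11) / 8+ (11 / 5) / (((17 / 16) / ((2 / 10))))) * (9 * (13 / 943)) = -234133029 / 35268200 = -6.64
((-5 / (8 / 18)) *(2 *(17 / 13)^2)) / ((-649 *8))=13005 / 1754896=0.01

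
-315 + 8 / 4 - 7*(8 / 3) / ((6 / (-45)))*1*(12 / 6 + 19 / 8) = 599 / 2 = 299.50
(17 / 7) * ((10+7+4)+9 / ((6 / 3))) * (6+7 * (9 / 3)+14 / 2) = 2105.57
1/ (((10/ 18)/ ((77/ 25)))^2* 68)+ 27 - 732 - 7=-756019751/ 1062500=-711.55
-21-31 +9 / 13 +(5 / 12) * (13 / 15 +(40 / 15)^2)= -67369 / 1404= -47.98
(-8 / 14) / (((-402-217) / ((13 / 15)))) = 0.00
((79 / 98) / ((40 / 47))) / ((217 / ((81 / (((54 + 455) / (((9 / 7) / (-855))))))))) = -300753 / 287928880400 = -0.00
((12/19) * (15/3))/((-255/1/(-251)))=1004/323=3.11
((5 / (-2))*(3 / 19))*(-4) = 30 / 19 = 1.58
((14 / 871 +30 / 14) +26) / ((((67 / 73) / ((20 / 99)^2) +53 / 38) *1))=95250838000 / 80788133881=1.18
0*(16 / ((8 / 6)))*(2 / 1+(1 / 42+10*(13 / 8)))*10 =0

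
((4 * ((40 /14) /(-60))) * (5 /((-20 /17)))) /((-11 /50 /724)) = -615400 /231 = -2664.07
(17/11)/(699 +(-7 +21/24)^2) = 1088/518507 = 0.00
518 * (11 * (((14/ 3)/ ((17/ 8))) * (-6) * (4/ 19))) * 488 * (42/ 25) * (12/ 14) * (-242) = 21705417474048/ 8075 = 2687977396.17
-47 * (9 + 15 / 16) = -7473 / 16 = -467.06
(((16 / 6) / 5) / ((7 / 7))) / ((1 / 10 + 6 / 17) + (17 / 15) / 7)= 1904 / 2195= 0.87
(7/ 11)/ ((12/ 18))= 21/ 22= 0.95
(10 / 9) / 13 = 10 / 117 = 0.09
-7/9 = -0.78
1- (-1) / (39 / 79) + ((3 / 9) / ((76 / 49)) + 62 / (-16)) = -3761 / 5928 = -0.63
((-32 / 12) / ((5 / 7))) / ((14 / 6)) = -8 / 5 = -1.60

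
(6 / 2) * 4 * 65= 780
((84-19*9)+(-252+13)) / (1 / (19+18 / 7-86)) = 147026 / 7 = 21003.71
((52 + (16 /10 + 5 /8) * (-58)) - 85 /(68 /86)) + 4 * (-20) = -264.55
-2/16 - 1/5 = -13/40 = -0.32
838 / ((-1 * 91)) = -838 / 91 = -9.21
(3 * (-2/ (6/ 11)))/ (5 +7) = -11/ 12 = -0.92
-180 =-180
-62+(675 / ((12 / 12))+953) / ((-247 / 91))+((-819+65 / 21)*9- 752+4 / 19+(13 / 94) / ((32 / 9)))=-3503233591 / 400064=-8756.68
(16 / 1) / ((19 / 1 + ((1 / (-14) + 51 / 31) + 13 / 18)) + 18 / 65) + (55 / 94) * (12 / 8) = 833714445 / 514850972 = 1.62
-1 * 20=-20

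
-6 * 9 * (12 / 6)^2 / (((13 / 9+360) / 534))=-1038096 / 3253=-319.12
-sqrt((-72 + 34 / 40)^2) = -1423 / 20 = -71.15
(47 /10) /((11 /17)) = 799 /110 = 7.26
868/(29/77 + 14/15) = 1002540/1513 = 662.62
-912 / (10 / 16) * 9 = -65664 / 5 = -13132.80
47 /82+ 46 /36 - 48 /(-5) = 21127 /1845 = 11.45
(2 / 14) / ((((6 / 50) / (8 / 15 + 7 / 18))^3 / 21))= 71473375 / 52488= 1361.71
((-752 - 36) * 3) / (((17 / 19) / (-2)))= 89832 / 17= 5284.24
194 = 194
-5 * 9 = -45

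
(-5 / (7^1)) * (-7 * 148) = 740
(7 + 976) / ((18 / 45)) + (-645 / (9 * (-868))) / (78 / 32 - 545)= 2457.50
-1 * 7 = -7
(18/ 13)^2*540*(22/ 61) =3849120/ 10309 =373.37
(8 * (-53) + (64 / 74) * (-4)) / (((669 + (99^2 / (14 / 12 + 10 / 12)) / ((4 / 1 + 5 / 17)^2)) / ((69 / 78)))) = -646173224 / 1597351457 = -0.40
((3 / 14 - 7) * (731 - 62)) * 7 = -63555 / 2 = -31777.50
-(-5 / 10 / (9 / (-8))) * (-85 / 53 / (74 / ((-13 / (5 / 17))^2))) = 1660594 / 88245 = 18.82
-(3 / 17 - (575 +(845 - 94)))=22539 / 17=1325.82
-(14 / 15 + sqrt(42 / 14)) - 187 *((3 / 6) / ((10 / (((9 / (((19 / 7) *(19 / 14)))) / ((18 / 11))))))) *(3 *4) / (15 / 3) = -932407 / 27075 - sqrt(3) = -36.17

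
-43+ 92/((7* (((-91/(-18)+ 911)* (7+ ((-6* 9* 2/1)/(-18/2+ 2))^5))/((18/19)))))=-197942307717225913/4603309483460347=-43.00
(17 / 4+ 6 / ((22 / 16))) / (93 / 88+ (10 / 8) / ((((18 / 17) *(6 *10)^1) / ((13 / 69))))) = 5648616 / 695467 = 8.12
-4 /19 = -0.21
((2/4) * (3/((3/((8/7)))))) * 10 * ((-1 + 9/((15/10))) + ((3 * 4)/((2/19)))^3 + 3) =59262080/7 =8466011.43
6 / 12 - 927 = -1853 / 2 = -926.50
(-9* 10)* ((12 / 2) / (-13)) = 540 / 13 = 41.54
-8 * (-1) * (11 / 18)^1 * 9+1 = 45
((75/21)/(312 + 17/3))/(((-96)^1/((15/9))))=-125/640416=-0.00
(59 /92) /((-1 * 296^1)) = -59 /27232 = -0.00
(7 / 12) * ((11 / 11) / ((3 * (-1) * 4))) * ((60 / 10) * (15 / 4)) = -35 / 32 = -1.09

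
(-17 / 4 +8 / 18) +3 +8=259 / 36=7.19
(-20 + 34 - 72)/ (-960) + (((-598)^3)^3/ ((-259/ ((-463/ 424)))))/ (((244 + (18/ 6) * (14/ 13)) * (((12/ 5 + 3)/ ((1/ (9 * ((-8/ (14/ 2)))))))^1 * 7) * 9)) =367887487161868993127748327949/ 7718986406880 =47660077083950771.41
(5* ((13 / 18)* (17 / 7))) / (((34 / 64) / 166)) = 172640 / 63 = 2740.32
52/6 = 26/3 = 8.67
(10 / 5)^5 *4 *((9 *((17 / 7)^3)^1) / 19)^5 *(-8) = -173079776019049587467117568 / 11755432307208352357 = -14723386.73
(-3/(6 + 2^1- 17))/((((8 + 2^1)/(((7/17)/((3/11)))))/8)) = 0.40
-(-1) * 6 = 6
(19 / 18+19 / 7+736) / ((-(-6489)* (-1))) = -93211 / 817614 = -0.11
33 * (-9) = -297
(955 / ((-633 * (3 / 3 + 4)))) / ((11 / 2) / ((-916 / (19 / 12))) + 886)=-1399648 / 4109776765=-0.00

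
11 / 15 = 0.73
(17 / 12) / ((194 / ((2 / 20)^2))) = 0.00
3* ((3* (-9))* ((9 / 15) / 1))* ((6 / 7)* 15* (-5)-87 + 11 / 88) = 7346.41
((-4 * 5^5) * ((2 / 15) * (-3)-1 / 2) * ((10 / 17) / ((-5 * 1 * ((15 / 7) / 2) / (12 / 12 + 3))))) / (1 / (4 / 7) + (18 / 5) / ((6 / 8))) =-1680000 / 2227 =-754.38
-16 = -16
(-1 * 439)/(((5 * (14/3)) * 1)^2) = -3951/4900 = -0.81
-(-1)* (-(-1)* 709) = 709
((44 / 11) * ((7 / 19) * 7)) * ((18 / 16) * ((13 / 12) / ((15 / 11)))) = 7007 / 760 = 9.22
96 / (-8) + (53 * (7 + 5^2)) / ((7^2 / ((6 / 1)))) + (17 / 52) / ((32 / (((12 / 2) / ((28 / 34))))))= 15960501 / 81536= 195.75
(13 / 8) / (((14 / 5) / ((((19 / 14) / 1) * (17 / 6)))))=2.23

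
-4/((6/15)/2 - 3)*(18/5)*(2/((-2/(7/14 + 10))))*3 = -162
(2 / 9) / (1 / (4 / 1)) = 8 / 9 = 0.89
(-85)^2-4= 7221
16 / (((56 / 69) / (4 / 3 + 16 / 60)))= 1104 / 35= 31.54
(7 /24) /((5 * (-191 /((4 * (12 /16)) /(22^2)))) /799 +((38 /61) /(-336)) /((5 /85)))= -2388211 /1579201597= -0.00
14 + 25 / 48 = 697 / 48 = 14.52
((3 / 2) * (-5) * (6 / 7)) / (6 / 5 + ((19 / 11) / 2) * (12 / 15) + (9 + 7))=-825 / 2296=-0.36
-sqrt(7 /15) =-sqrt(105) /15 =-0.68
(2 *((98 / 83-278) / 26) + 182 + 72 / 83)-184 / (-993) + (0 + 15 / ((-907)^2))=142578390006035 / 881424803103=161.76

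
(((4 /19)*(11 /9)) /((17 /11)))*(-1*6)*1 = -968 /969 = -1.00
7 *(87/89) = 6.84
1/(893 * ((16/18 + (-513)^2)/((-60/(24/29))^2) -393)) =-189225/57947938937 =-0.00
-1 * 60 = -60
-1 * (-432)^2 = -186624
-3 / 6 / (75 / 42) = -7 / 25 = -0.28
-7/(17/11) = -77/17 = -4.53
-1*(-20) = 20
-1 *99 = -99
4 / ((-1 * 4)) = -1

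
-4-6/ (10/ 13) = -59/ 5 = -11.80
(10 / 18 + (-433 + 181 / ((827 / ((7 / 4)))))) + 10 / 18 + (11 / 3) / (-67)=-860844295 / 1994724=-431.56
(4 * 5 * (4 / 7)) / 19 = 80 / 133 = 0.60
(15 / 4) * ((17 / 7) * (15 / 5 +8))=2805 / 28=100.18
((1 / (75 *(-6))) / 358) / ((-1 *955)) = 0.00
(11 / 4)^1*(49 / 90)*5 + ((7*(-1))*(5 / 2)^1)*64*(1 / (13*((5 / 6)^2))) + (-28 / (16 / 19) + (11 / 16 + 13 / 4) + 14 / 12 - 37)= -1700911 / 9360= -181.72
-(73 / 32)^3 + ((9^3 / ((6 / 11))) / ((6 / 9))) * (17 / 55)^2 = 1618919077 / 9011200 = 179.66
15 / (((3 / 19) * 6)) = 95 / 6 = 15.83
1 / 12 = 0.08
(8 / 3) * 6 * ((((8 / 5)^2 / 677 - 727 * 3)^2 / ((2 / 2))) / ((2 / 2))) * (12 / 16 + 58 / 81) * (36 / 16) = 25889328186010099 / 103124025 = 251050404.46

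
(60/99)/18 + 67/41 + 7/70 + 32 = 4111907/121770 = 33.77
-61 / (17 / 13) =-793 / 17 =-46.65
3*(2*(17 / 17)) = 6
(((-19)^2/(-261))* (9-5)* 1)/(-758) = 722/98919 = 0.01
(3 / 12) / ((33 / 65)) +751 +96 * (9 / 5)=610033 / 660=924.29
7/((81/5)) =35/81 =0.43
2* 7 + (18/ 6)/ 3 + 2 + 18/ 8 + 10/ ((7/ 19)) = 1299/ 28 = 46.39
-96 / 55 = -1.75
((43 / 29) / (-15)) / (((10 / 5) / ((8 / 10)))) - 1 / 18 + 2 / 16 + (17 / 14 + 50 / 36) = 106903 / 40600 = 2.63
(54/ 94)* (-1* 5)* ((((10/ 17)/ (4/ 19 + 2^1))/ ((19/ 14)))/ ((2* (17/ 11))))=-2475/ 13583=-0.18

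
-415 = -415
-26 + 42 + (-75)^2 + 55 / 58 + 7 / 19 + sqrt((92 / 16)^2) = 12448339 / 2204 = 5648.07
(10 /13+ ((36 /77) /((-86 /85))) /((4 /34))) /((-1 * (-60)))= -27191 /516516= -0.05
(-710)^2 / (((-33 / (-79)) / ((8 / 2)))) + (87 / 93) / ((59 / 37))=291351687809 / 60357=4827139.98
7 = 7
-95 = -95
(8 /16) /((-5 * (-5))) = 1 /50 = 0.02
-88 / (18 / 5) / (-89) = 220 / 801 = 0.27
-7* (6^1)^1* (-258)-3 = 10833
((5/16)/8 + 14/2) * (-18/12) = -2703/256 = -10.56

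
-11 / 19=-0.58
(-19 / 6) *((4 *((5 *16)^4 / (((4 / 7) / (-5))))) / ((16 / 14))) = 11916800000 / 3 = 3972266666.67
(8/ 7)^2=64/ 49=1.31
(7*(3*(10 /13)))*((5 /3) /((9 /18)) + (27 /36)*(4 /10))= 763 /13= 58.69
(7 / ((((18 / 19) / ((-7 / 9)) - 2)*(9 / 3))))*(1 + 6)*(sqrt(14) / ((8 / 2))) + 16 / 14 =8 / 7 - 6517*sqrt(14) / 5136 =-3.60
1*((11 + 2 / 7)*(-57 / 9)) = -1501 / 21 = -71.48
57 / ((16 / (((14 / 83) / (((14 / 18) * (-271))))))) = -513 / 179944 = -0.00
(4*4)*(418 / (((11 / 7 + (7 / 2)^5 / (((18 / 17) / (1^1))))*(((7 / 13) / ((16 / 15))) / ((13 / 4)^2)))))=2821158912 / 10031845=281.22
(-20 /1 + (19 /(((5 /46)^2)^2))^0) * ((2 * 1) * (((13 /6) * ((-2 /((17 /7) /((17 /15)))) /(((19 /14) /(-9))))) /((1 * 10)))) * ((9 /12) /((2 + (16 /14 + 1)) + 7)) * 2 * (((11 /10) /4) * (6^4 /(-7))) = 43659 /125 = 349.27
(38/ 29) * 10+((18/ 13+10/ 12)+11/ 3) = 14317/ 754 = 18.99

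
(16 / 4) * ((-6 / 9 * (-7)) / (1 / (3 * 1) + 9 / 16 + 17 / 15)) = 4480 / 487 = 9.20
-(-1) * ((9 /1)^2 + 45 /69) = 1878 /23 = 81.65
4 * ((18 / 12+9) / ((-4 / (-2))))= 21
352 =352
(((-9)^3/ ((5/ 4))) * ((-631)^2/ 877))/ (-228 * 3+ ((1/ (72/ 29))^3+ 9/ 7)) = 3033484410894336/ 7821004741565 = 387.86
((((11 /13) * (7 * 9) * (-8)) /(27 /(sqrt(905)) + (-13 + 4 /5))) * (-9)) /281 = -1.21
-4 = -4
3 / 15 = 1 / 5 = 0.20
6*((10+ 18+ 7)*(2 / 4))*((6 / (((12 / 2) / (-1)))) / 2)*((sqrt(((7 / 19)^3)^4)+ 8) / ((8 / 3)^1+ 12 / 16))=-237185359110 / 1928881121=-122.97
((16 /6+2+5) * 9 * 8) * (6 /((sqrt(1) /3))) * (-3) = -37584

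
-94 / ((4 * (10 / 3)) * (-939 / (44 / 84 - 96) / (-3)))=18847 / 8764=2.15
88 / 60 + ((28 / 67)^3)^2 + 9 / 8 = 28190383691039 / 10855005860280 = 2.60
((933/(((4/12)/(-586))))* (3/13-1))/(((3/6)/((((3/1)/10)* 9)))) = 88571556/13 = 6813196.62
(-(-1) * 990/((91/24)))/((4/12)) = 71280/91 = 783.30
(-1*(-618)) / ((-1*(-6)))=103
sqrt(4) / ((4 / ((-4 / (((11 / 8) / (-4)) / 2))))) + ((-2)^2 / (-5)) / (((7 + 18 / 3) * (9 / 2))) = 74792 / 6435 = 11.62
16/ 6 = 8/ 3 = 2.67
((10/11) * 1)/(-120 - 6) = -5/693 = -0.01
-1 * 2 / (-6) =1 / 3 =0.33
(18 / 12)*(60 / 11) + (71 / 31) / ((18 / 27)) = 7923 / 682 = 11.62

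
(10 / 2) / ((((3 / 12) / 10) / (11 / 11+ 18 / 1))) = 3800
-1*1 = -1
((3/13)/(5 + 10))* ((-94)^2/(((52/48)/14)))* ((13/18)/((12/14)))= 865928/585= 1480.22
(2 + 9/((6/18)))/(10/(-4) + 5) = 58/5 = 11.60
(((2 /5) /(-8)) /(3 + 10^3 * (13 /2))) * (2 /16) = -0.00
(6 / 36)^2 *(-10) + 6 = 103 / 18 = 5.72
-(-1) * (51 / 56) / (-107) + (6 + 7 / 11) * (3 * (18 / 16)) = 737859 / 32956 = 22.39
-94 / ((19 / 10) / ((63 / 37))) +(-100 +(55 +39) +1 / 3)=-189611 / 2109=-89.91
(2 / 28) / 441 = 1 / 6174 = 0.00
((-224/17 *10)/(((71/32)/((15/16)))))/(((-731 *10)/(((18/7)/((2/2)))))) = 17280/882317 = 0.02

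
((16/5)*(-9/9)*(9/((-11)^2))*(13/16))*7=-1.35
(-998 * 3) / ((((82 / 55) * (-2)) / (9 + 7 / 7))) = 411675 / 41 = 10040.85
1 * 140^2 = 19600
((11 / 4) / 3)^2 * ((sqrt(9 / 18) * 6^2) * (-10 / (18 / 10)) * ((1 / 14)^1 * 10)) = -84.88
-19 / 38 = -1 / 2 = -0.50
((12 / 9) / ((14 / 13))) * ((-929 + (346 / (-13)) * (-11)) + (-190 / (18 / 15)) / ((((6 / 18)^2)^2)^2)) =-1286952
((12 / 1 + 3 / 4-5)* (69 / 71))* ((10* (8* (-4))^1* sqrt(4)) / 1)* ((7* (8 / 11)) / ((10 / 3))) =-5749632 / 781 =-7361.88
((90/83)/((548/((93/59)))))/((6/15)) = 20925/2683556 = 0.01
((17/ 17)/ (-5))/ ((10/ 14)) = -7/ 25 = -0.28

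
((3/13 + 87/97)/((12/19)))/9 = 1501/7566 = 0.20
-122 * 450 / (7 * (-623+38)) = 1220 / 91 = 13.41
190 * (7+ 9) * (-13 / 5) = -7904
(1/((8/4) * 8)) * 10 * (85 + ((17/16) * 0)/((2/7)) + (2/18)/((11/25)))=5275/99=53.28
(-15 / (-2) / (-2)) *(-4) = 15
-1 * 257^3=-16974593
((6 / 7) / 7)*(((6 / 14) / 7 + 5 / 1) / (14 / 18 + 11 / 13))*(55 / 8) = 119691 / 45619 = 2.62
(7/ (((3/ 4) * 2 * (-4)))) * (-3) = 7/ 2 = 3.50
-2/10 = -1/5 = -0.20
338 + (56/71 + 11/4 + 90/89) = 8658293/25276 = 342.55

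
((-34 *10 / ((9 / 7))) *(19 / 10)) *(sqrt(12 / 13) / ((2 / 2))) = -482.73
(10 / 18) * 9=5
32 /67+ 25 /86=4427 /5762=0.77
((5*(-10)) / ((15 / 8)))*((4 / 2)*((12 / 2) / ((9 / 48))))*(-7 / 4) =2986.67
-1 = -1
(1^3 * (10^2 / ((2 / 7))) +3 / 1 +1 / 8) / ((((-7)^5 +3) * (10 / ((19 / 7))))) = -10735 / 1882048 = -0.01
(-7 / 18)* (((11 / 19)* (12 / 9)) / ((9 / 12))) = -616 / 1539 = -0.40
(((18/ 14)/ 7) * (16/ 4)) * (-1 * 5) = -180/ 49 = -3.67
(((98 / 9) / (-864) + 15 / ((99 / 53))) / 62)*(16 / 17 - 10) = -2400307 / 2048976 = -1.17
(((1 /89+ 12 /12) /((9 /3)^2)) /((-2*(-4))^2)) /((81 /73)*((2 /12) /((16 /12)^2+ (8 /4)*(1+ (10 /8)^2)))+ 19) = 0.00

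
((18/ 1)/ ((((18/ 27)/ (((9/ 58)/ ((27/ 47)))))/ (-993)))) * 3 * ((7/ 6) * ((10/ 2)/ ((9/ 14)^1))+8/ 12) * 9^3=-8948090817/ 58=-154277427.88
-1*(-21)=21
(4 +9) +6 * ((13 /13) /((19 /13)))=325 /19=17.11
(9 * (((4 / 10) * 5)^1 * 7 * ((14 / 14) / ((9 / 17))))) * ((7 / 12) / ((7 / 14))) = 833 / 3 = 277.67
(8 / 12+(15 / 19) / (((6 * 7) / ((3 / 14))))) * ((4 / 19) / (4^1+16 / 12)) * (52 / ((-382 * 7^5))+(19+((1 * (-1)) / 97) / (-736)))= 32627408808036253 / 64862902773648896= 0.50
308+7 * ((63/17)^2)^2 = 1628.28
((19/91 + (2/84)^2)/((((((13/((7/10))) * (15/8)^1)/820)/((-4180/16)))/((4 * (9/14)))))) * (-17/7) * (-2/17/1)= -164559076/173901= -946.28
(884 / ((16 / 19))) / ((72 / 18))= 4199 / 16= 262.44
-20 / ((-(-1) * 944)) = -5 / 236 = -0.02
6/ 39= 2/ 13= 0.15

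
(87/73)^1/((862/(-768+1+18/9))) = -66555/62926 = -1.06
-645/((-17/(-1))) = -645/17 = -37.94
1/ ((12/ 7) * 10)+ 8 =967/ 120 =8.06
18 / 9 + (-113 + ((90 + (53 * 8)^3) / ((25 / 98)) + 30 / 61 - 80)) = 455673440967 / 1525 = 298802256.37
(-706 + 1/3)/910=-2117/2730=-0.78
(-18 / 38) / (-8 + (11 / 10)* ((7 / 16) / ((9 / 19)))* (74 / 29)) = 187920 / 2145271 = 0.09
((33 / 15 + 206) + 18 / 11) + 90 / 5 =12531 / 55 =227.84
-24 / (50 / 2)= -24 / 25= -0.96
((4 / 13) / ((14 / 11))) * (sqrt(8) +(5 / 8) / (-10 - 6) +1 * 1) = 1353 / 5824 +44 * sqrt(2) / 91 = 0.92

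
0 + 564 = 564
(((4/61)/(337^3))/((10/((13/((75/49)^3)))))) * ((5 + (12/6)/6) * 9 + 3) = 0.00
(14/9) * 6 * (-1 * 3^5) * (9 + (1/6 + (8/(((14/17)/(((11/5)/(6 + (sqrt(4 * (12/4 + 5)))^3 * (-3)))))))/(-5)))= -4257312642/204775 - 2585088 * sqrt(2)/204775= -20808.05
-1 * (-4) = 4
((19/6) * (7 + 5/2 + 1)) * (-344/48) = -5719/24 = -238.29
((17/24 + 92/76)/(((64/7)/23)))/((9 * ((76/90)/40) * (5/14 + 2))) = 24653125/2287296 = 10.78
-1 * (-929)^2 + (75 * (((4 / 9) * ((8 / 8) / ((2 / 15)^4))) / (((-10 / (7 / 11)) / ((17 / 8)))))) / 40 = -863397.56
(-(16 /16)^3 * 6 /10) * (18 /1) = -54 /5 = -10.80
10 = 10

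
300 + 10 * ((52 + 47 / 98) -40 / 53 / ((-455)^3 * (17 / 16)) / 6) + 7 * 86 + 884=23534328910493 / 10184512065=2310.80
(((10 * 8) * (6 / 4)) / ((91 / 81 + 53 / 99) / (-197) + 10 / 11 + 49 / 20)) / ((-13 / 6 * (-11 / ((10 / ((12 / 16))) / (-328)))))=-382968000 / 6269499379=-0.06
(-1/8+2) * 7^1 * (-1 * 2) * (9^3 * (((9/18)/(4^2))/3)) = -199.34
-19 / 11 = -1.73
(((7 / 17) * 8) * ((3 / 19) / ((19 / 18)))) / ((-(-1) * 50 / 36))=54432 / 153425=0.35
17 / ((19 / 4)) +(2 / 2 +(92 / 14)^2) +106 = 143153 / 931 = 153.76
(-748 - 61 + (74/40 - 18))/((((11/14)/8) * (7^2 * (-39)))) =22004/5005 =4.40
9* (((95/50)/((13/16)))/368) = 171/2990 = 0.06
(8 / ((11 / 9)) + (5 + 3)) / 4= 3.64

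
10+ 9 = 19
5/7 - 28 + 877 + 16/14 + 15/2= 12017/14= 858.36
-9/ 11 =-0.82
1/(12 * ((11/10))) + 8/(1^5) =533/66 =8.08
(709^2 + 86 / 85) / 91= 3286767 / 595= 5523.98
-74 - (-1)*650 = 576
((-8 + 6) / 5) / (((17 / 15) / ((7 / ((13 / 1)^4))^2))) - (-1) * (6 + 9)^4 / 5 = 140407650351831 / 13867422257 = 10125.00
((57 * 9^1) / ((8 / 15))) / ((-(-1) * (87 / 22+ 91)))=84645 / 8356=10.13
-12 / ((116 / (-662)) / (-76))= -150936 / 29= -5204.69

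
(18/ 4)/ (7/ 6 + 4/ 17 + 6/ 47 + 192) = 21573/ 927781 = 0.02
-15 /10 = -3 /2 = -1.50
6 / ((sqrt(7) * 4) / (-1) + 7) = -8 * sqrt(7) / 21 - 2 / 3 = -1.67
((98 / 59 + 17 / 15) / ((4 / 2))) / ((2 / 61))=150853 / 3540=42.61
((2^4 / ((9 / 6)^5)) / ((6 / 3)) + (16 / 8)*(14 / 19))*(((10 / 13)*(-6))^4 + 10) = 154549777480 / 131866137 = 1172.02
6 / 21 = 2 / 7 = 0.29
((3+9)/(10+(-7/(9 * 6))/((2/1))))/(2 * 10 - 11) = 144/1073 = 0.13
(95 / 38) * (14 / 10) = 7 / 2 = 3.50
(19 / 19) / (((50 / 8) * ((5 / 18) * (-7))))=-72 / 875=-0.08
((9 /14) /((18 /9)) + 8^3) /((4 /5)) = 71725 /112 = 640.40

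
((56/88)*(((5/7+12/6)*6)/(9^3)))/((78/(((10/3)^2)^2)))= 190000/8444007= 0.02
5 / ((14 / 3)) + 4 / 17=311 / 238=1.31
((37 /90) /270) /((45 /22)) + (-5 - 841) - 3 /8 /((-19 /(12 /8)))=-845.97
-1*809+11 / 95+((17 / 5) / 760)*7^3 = -3067929 / 3800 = -807.35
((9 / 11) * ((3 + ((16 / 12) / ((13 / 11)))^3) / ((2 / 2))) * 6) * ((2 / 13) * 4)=4210256 / 314171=13.40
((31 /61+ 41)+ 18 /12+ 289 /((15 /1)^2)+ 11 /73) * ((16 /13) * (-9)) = -492.30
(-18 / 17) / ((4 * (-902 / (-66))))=-0.02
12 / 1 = 12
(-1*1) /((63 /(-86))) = 86 /63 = 1.37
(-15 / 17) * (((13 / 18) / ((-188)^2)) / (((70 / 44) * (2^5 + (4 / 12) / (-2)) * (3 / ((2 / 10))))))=-143 / 6025003320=-0.00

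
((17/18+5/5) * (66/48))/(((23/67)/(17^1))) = 438515/3312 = 132.40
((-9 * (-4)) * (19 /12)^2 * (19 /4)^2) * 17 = 2215457 /64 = 34616.52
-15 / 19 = -0.79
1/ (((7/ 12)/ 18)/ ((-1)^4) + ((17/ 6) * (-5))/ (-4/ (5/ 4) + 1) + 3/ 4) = 2376/ 17159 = 0.14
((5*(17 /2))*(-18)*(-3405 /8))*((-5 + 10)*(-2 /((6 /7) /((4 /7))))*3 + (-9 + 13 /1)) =-5209650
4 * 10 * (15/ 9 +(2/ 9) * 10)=1400/ 9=155.56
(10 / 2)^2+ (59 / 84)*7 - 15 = 179 / 12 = 14.92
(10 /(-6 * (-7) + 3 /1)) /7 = 2 /63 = 0.03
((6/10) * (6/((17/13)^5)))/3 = 2227758/7099285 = 0.31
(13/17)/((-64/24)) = -39/136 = -0.29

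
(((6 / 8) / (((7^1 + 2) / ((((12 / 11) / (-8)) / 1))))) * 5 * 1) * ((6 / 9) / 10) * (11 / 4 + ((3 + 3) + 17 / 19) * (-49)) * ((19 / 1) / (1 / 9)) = 76401 / 352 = 217.05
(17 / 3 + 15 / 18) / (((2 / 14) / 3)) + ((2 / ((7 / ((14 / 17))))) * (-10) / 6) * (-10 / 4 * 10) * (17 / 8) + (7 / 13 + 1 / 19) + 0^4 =157.92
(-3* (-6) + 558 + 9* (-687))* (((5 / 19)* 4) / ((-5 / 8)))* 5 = 897120 / 19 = 47216.84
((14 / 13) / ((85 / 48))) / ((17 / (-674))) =-452928 / 18785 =-24.11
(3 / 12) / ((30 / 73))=73 / 120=0.61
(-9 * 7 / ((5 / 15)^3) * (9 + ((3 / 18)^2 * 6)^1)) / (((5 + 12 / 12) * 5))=-519.75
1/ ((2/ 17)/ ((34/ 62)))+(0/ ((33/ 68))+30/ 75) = 1569/ 310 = 5.06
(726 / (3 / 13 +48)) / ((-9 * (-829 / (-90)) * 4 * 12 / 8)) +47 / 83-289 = -1131355510 / 3921999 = -288.46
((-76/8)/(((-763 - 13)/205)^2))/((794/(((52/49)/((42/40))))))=-51900875/61499181072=-0.00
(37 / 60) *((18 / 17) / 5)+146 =124211 / 850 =146.13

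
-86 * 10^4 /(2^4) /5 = -10750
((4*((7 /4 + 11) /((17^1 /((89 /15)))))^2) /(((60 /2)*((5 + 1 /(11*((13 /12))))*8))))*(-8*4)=-1132703 /545250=-2.08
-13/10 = -1.30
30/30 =1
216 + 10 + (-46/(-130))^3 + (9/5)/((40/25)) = 499090961/2197000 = 227.17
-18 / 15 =-6 / 5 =-1.20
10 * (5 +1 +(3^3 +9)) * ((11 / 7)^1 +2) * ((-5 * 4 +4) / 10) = -2400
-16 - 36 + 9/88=-4567/88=-51.90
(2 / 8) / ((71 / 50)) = 25 / 142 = 0.18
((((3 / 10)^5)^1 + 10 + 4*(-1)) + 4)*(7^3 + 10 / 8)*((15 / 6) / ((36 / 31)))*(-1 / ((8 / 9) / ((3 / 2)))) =-128092118823 / 10240000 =-12509.00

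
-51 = -51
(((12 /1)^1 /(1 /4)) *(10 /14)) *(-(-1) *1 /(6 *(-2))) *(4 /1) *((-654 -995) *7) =131920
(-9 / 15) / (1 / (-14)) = 42 / 5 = 8.40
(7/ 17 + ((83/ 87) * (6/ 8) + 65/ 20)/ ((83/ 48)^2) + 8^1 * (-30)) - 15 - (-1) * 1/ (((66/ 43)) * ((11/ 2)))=-312087628913/ 1232848551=-253.14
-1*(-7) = 7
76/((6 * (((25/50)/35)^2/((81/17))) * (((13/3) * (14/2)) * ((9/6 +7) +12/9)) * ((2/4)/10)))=258552000/13039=19829.13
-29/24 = -1.21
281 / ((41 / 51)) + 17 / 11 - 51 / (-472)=74758537 / 212872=351.19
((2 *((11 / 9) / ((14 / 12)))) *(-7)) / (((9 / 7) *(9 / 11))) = -3388 / 243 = -13.94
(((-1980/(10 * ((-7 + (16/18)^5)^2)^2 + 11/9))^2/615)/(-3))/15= -858473681238521122619811284878674192466608/1804543802041324959794836088365564148696700332081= -0.00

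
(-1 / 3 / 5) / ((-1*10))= 1 / 150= 0.01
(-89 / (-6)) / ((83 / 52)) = 2314 / 249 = 9.29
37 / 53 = 0.70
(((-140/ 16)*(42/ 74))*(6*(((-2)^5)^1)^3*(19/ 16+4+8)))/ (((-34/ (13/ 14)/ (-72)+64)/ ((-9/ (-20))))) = 50167143936/ 558515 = 89822.38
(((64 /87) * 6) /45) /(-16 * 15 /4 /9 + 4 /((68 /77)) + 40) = 2176 /839985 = 0.00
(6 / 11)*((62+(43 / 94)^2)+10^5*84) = 222668849043 / 48598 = 4581852.11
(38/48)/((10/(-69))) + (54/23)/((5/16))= 3773/1840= 2.05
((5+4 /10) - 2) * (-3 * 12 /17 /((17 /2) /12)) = -864 /85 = -10.16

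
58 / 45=1.29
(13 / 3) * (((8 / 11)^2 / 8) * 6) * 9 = 1872 / 121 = 15.47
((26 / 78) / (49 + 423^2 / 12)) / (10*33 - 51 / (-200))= 800 / 11857277367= 0.00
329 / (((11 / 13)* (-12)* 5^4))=-4277 / 82500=-0.05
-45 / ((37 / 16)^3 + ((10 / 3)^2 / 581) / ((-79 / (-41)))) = -76140933120 / 20941092023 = -3.64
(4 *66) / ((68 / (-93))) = -6138 / 17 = -361.06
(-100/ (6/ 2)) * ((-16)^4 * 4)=-26214400/ 3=-8738133.33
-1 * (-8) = 8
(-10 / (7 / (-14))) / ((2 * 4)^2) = 5 / 16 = 0.31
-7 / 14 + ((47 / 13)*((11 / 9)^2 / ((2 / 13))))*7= 19864 / 81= 245.23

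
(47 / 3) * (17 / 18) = 799 / 54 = 14.80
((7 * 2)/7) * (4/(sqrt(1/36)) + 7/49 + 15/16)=2809/56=50.16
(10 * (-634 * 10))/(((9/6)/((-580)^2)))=-42655520000/3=-14218506666.67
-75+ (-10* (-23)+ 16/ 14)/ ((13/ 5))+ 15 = 2630/ 91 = 28.90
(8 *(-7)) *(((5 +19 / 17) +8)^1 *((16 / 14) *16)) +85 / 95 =-4669151 / 323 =-14455.58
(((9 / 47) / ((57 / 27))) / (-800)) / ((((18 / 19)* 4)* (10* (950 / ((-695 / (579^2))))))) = 139 / 21288548480000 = 0.00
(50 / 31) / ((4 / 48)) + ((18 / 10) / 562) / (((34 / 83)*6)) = 114655719 / 5923480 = 19.36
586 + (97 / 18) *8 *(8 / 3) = 18926 / 27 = 700.96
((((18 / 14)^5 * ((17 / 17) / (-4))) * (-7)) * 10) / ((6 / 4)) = 98415 / 2401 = 40.99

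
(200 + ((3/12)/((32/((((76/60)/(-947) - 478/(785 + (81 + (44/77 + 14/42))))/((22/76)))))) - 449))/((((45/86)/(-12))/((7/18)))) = 2729143904415383/1228876822800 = 2220.84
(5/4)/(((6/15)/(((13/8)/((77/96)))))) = 6.33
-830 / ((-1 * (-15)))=-166 / 3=-55.33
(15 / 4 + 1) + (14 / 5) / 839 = 79761 / 16780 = 4.75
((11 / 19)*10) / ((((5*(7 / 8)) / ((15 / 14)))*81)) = 440 / 25137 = 0.02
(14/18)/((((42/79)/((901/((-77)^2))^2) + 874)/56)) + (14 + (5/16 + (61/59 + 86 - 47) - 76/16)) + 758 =24671444593940059/30547389010608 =807.64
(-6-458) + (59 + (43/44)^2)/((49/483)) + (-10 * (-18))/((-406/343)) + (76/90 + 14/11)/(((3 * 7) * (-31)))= -41260907407/1644738480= -25.09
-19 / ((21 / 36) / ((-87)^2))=-1725732 / 7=-246533.14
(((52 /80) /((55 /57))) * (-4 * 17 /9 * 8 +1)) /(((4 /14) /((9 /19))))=-29211 /440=-66.39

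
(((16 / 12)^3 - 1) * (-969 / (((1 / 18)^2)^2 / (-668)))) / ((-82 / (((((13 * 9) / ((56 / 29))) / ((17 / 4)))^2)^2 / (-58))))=391144083260536283301 / 483640633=808749423790.73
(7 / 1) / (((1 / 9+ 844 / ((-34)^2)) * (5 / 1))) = 1.66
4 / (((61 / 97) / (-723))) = -280524 / 61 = -4598.75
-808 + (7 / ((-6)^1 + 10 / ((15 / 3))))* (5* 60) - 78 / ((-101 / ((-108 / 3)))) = -137441 / 101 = -1360.80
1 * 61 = 61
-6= -6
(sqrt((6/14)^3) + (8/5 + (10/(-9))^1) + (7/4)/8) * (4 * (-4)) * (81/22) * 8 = -18342/55 - 15552 * sqrt(21)/539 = -465.71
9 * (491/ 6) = 1473/ 2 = 736.50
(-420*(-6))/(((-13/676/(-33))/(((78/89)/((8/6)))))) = 252972720/89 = 2842390.11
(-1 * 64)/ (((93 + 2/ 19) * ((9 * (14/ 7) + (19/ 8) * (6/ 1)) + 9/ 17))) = -0.02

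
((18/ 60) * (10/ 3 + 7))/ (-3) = -31/ 30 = -1.03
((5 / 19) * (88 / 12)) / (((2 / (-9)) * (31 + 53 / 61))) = -3355 / 12312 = -0.27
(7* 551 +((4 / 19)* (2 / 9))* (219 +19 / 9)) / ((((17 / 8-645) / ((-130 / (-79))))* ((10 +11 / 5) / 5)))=-154747918000 / 38142756063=-4.06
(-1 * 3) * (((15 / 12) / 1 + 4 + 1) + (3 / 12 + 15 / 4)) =-123 / 4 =-30.75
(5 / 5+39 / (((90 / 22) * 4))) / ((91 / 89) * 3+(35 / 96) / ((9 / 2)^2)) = 1.10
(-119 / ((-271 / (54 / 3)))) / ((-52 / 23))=-24633 / 7046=-3.50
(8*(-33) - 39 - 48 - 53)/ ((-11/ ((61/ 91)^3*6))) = 550201944/ 8289281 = 66.38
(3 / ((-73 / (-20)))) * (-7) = -420 / 73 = -5.75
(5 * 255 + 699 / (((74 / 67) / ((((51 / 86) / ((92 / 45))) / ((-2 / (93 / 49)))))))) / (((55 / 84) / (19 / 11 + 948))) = 395905305352509 / 247954168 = 1596687.44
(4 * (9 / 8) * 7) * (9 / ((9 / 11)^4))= 102487 / 162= 632.64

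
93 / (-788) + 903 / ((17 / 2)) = 1421547 / 13396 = 106.12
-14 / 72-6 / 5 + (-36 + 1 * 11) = -4751 / 180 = -26.39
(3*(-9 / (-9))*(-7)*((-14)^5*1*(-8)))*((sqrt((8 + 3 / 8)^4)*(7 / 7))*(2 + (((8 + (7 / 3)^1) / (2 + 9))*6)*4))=-1711129409640 / 11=-155557219058.18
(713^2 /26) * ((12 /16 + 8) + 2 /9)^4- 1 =5533362794106913 /43670016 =126708513.09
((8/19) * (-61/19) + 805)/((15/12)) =1160468/1805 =642.92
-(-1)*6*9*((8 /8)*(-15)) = -810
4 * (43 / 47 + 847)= 159408 / 47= 3391.66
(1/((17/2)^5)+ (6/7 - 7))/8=-61053627/79511992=-0.77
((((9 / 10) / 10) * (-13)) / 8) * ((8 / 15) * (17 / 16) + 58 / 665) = -101751 / 1064000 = -0.10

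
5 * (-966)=-4830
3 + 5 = 8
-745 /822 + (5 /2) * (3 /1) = 2710 /411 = 6.59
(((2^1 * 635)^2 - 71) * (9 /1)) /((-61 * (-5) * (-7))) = -14515461 /2135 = -6798.81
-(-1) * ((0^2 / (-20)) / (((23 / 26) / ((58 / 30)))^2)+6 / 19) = 6 / 19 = 0.32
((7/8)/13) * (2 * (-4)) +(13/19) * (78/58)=0.38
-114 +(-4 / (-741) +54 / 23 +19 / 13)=-110.19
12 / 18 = 2 / 3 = 0.67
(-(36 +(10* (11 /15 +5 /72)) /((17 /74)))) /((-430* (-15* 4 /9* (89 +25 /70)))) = -8939 /32275800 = -0.00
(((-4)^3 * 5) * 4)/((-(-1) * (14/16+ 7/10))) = -51200/63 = -812.70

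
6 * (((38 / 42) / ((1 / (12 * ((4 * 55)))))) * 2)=200640 / 7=28662.86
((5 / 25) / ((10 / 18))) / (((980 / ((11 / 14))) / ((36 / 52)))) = 891 / 4459000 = 0.00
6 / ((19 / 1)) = 6 / 19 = 0.32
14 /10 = 7 /5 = 1.40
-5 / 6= -0.83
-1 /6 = -0.17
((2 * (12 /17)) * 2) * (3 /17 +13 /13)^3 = 384000 /83521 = 4.60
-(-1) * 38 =38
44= 44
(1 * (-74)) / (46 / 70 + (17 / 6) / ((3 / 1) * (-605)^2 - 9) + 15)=-17063945640 / 3610441603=-4.73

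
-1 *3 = -3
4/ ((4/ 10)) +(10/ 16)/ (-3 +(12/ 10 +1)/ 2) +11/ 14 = 5563/ 532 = 10.46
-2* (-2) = 4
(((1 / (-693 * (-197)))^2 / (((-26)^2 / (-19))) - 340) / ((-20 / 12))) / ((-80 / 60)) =-4283754114079459 / 27998392902480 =-153.00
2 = 2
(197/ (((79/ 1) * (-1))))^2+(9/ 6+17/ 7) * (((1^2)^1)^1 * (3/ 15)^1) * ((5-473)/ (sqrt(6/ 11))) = 38809/ 6241-429 * sqrt(66)/ 7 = -491.67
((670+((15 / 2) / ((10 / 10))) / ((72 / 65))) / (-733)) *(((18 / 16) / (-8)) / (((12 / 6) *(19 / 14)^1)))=682185 / 14261248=0.05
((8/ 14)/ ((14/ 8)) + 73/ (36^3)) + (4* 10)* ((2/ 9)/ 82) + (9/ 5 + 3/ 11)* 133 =1423413378263/ 5155254720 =276.11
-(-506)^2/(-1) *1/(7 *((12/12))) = 256036/7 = 36576.57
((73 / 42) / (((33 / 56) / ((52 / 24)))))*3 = 1898 / 99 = 19.17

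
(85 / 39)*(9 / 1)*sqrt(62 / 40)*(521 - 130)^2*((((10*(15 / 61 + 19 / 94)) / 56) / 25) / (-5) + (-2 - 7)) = -40239703592277*sqrt(155) / 14908400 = -33603892.41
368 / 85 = 4.33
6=6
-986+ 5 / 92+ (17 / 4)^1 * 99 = -25999 / 46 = -565.20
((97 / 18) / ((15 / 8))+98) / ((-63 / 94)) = -1280092 / 8505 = -150.51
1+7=8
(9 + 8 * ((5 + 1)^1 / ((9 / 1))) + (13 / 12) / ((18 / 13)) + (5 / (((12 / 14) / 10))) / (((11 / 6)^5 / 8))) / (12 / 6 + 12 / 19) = 4976678797 / 347870160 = 14.31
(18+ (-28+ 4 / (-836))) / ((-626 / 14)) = 14637 / 65417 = 0.22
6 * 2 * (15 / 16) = 45 / 4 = 11.25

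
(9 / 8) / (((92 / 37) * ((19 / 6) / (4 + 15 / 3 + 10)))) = 999 / 368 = 2.71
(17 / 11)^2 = 289 / 121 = 2.39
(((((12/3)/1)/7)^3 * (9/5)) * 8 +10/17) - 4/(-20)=101317/29155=3.48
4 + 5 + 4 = 13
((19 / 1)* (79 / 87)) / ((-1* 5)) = -1501 / 435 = -3.45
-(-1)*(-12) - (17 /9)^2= -1261 /81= -15.57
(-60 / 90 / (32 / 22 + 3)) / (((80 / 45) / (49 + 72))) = -3993 / 392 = -10.19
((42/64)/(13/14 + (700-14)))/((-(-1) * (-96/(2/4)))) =-49/9847808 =-0.00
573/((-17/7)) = -4011/17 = -235.94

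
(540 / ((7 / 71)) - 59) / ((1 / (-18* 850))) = -580283100 / 7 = -82897585.71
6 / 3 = 2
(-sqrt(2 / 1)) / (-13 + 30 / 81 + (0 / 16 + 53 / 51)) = 459 * sqrt(2) / 5320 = 0.12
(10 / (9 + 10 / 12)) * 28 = 1680 / 59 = 28.47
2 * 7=14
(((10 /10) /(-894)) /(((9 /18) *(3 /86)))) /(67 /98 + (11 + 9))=-8428 /2718207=-0.00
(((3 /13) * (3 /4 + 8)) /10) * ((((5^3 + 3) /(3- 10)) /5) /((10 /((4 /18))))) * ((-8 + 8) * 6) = 0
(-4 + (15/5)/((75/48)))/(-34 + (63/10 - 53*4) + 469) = -104/11465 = -0.01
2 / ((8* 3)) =1 / 12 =0.08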